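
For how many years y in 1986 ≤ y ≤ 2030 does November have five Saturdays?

13

November has 30 days; it has five Saturdays when Saturday falls among the first (month-length − 28) days — i.e. when November 1 is one of Saturday/Friday.
November 1 by year: 1986:Sat✓ 1987:Sun 1988:Tue 1989:Wed 1990:Thu 1991:Fri✓ 1992:Sun 1993:Mon 1994:Tue 1995:Wed 1996:Fri✓ 1997:Sat✓ 1998:Sun 1999:Mon 2000:Wed …(15 more)… 2016:Tue 2017:Wed 2018:Thu 2019:Fri✓ 2020:Sun 2021:Mon 2022:Tue 2023:Wed 2024:Fri✓ 2025:Sat✓ 2026:Sun 2027:Mon 2028:Wed 2029:Thu 2030:Fri✓
Years with five Saturdays: 1986, 1991, 1996, 1997, 2002, 2003, 2008, 2013, 2014, 2019, 2024, 2025, 2030 → 13.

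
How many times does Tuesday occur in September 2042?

5

September 2042 has 30 days and begins on Monday.
The first Tuesday is September 2.
Tuesdays fall on 2, 9, 16, 23, 30 — that's 5.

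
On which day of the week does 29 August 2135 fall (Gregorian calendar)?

Monday

January 1, 2135 is a Saturday.
August 29 is day 241 of the year, i.e. 240 days after Jan 1.
240 mod 7 = 2, so advance 2 weekdays from Saturday: Monday.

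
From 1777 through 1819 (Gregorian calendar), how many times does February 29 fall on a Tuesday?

1

Leap years in 1777–1819: 9 of them.
Feb 29 weekday advances by 5 (mod 7) from one leap year to the next four years later (or differs when a century non-leap intervenes).
Leap-day weekdays: 1780:Tue✓ 1784:Sun 1788:Fri 1792:Wed 1796:Mon 1804:Wed 1808:Mon 1812:Sat 1816:Thu
Tuesday: 1780 → 1.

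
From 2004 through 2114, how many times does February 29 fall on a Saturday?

3

Leap years in 2004–2114: 27 of them.
Feb 29 weekday advances by 5 (mod 7) from one leap year to the next four years later (or differs when a century non-leap intervenes).
Leap-day weekdays: 2004:Sun 2008:Fri 2012:Wed 2016:Mon 2020:Sat✓ 2024:Thu 2028:Tue 2032:Sun 2036:Fri 2040:Wed 2044:Mon 2048:Sat✓ 2052:Thu 2056:Tue 2060:Sun 2064:Fri 2068:Wed 2072:Mon 2076:Sat✓ 2080:Thu 2084:Tue 2088:Sun 2092:Fri 2096:Wed 2104:Fri 2108:Wed 2112:Mon
Saturday: 2020, 2048, 2076 → 3.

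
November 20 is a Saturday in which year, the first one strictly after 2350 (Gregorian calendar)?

2354

From one year to the next, a fixed date's weekday advances by 1, or by 2 when a Feb 29 lies between the two dates.
2350: November 20 is Monday.
2351: Tuesday (+1)
2352: Thursday (+2)
2353: Friday (+1)
2354: Saturday (+1)
November 20 falls on a Saturday in 2354.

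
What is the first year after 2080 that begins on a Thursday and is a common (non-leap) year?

2082

Jan 1 advances by 2 weekdays after a leap year and by 1 after a common year.
2080: Jan 1 is Monday (leap).
2081: Wednesday
2082: Thursday
2082 begins on a Thursday and is a common year.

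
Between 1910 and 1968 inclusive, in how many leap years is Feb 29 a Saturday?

Leap years in 1910–1968: 15 of them.
Feb 29 weekday advances by 5 (mod 7) from one leap year to the next four years later (or differs when a century non-leap intervenes).
Leap-day weekdays: 1912:Thu 1916:Tue 1920:Sun 1924:Fri 1928:Wed 1932:Mon 1936:Sat✓ 1940:Thu 1944:Tue 1948:Sun 1952:Fri 1956:Wed 1960:Mon 1964:Sat✓ 1968:Thu
Saturday: 1936, 1964 → 2.

2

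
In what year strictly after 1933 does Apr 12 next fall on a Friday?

From one year to the next, a fixed date's weekday advances by 1, or by 2 when a Feb 29 lies between the two dates.
1933: April 12 is Wednesday.
1934: Thursday (+1)
1935: Friday (+1)
Apr 12 falls on a Friday in 1935.

1935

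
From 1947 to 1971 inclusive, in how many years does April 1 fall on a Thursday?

Track April 1's weekday year by year (advancing +1, or +2 across a Feb 29):
  1947: Tue  1948: Thu (+2) ✓  1949: Fri (+1)  1950: Sat (+1)  1951: Sun (+1)
  1952: Tue (+2)  1953: Wed (+1)  1954: Thu (+1) ✓  1955: Fri (+1)  1956: Sun (+2)
  1957: Mon (+1)  1958: Tue (+1)  1959: Wed (+1)  1960: Fri (+2)  1961: Sat (+1)
  1962: Sun (+1)  1963: Mon (+1)  1964: Wed (+2)  1965: Thu (+1) ✓  1966: Fri (+1)
  1967: Sat (+1)  1968: Mon (+2)  1969: Tue (+1)  1970: Wed (+1)  1971: Thu (+1) ✓
Thursday years: 1948, 1954, 1965, 1971 — 4 in total.

4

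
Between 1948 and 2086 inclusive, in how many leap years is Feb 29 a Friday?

Leap years in 1948–2086: 35 of them.
Feb 29 weekday advances by 5 (mod 7) from one leap year to the next four years later (or differs when a century non-leap intervenes).
Leap-day weekdays: 1948:Sun 1952:Fri✓ 1956:Wed 1960:Mon 1964:Sat 1968:Thu 1972:Tue 1976:Sun 1980:Fri✓ 1984:Wed 1988:Mon 1992:Sat 1996:Thu …(9 more)… 2036:Fri✓ 2040:Wed 2044:Mon 2048:Sat 2052:Thu 2056:Tue 2060:Sun 2064:Fri✓ 2068:Wed 2072:Mon 2076:Sat 2080:Thu 2084:Tue
Friday: 1952, 1980, 2008, 2036, 2064 → 5.

5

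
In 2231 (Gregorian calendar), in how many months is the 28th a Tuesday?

1

Check the 28th of each month of 2231: Jan 28: Fri, Feb 28: Mon, Mar 28: Mon, Apr 28: Thu, May 28: Sat, Jun 28: Tue, Jul 28: Thu, Aug 28: Sun, Sep 28: Wed, Oct 28: Fri, Nov 28: Mon, Dec 28: Wed.
Tuesday occurs in June — 1 month.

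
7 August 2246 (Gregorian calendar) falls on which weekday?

Friday

January 1, 2246 is a Thursday.
August 7 is day 219 of the year, i.e. 218 days after Jan 1.
218 mod 7 = 1, so advance 1 weekday from Thursday: Friday.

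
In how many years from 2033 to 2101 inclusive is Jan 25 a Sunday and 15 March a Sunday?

Check each year's weekday for Jan 25 and 15 March:
  2033: Tue/Tue  2034: Wed/Wed  2035: Thu/Thu  2036: Fri/Sat  2037: Sun/Sun ✓  2038: Mon/Mon  2039: Tue/Tue  2040: Wed/Thu  2041: Fri/Fri  2042: Sat/Sat  2043: Sun/Sun ✓  2044: Mon/Tue  2045: Wed/Wed  2046: Thu/Thu  …(41 more)…  2088: Sun/Mon  2089: Tue/Tue  2090: Wed/Wed  2091: Thu/Thu  2092: Fri/Sat  2093: Sun/Sun ✓  2094: Mon/Mon  2095: Tue/Tue  2096: Wed/Thu  2097: Fri/Fri  2098: Sat/Sat  2099: Sun/Sun ✓  2100: Mon/Mon  2101: Tue/Tue
Both conditions hold in: 2037, 2043, 2054, 2065, 2071, 2082, 2093, 2099 — 8.

8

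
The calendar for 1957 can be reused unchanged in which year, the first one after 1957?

Two years share a calendar iff Jan 1 falls on the same weekday and both are leap or both are common. 1957: Jan 1 is Tuesday, common year.
1958: Jan 1 Wednesday, common
1959: Jan 1 Thursday, common
1960: Jan 1 Friday, leap
1961: Jan 1 Sunday, common
1962: Jan 1 Monday, common
1963: Jan 1 Tuesday, common
1963 matches on both conditions.

1963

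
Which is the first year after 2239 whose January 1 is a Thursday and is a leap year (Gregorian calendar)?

Jan 1 advances by 2 weekdays after a leap year and by 1 after a common year.
2239: Jan 1 is Tuesday.
2240: Wednesday (leap)
2241: Friday
2242: Saturday
2243: Sunday
2244: Monday (leap)
2245: Wednesday
2246: Thursday
2247: Friday
2248: Saturday (leap)
2249: Monday
2250: Tuesday
2251: Wednesday
2252: Thursday (leap)
2252 begins on a Thursday and is a leap year.

2252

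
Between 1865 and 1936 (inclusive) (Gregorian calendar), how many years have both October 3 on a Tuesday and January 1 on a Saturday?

2

Check each year's weekday for October 3 and January 1:
  1865: Tue/Sun  1866: Wed/Mon  1867: Thu/Tue  1868: Sat/Wed  1869: Sun/Fri  1870: Mon/Sat  1871: Tue/Sun  1872: Thu/Mon  1873: Fri/Wed  1874: Sat/Thu  1875: Sun/Fri  1876: Tue/Sat ✓  1877: Wed/Mon  1878: Thu/Tue  …(44 more)…  1923: Wed/Mon  1924: Fri/Tue  1925: Sat/Thu  1926: Sun/Fri  1927: Mon/Sat  1928: Wed/Sun  1929: Thu/Tue  1930: Fri/Wed  1931: Sat/Thu  1932: Mon/Fri  1933: Tue/Sun  1934: Wed/Mon  1935: Thu/Tue  1936: Sat/Wed
Both conditions hold in: 1876, 1916 — 2.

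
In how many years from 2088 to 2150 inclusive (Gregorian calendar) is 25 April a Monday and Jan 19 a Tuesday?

Check each year's weekday for 25 April and Jan 19:
  2088: Sun/Mon  2089: Mon/Wed  2090: Tue/Thu  2091: Wed/Fri  2092: Fri/Sat  2093: Sat/Mon  2094: Sun/Tue  2095: Mon/Wed  2096: Wed/Thu  2097: Thu/Sat  2098: Fri/Sun  2099: Sat/Mon  2100: Sun/Tue  2101: Mon/Wed  …(35 more)…  2137: Thu/Sat  2138: Fri/Sun  2139: Sat/Mon  2140: Mon/Tue ✓  2141: Tue/Thu  2142: Wed/Fri  2143: Thu/Sat  2144: Sat/Sun  2145: Sun/Tue  2146: Mon/Wed  2147: Tue/Thu  2148: Thu/Fri  2149: Fri/Sun  2150: Sat/Mon
Both conditions hold in: 2112, 2140 — 2.

2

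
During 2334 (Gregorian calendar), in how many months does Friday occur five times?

4

A month of length L has five Fridays iff its first Friday is on day ≤ L−28 (so day 1–3 in a 31-day month, 1–2 in a 30-day month, day 1 in a leap February).
Checking each month of 2334: Jan starts Mon (31d); Feb starts Thu (28d); Mar starts Thu (31d) ✓; Apr starts Sun (30d); May starts Tue (31d); Jun starts Fri (30d) ✓; Jul starts Sun (31d); Aug starts Wed (31d) ✓; Sep starts Sat (30d); Oct starts Mon (31d); Nov starts Thu (30d) ✓; Dec starts Sat (31d).
Five-Friday months: March, June, August, November → 4.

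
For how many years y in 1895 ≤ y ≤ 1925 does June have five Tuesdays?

June has 30 days; it has five Tuesdays when Tuesday falls among the first (month-length − 28) days — i.e. when June 1 is one of Tuesday/Monday.
June 1 by year: 1895:Sat 1896:Mon✓ 1897:Tue✓ 1898:Wed 1899:Thu 1900:Fri 1901:Sat 1902:Sun 1903:Mon✓ 1904:Wed 1905:Thu 1906:Fri 1907:Sat 1908:Mon✓ 1909:Tue✓ 1910:Wed 1911:Thu 1912:Sat 1913:Sun 1914:Mon✓ 1915:Tue✓ 1916:Thu 1917:Fri 1918:Sat 1919:Sun 1920:Tue✓ 1921:Wed 1922:Thu 1923:Fri 1924:Sun 1925:Mon✓
Years with five Tuesdays: 1896, 1897, 1903, 1908, 1909, 1914, 1915, 1920, 1925 → 9.

9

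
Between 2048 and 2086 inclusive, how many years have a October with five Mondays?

October has 31 days; it has five Mondays when Monday falls among the first (month-length − 28) days — i.e. when October 1 is one of Monday/Sunday/Saturday.
October 1 by year: 2048:Thu 2049:Fri 2050:Sat✓ 2051:Sun✓ 2052:Tue 2053:Wed 2054:Thu 2055:Fri 2056:Sun✓ 2057:Mon✓ 2058:Tue 2059:Wed 2060:Fri 2061:Sat✓ 2062:Sun✓ …(9 more)… 2072:Sat✓ 2073:Sun✓ 2074:Mon✓ 2075:Tue 2076:Thu 2077:Fri 2078:Sat✓ 2079:Sun✓ 2080:Tue 2081:Wed 2082:Thu 2083:Fri 2084:Sun✓ 2085:Mon✓ 2086:Tue
Years with five Mondays: 2050, 2051, 2056, 2057, 2061, 2062, 2063, 2067, 2068, 2072, 2073, 2074, 2078, 2079, 2084, 2085 → 16.

16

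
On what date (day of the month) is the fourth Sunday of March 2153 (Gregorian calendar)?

March 1, 2153 is a Thursday, so the first Sunday is the 4th.
The fourth Sunday is 4 + 21 = 25.

25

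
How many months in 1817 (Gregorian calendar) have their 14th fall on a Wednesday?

1

Check the 14th of each month of 1817: Jan 14: Tue, Feb 14: Fri, Mar 14: Fri, Apr 14: Mon, May 14: Wed, Jun 14: Sat, Jul 14: Mon, Aug 14: Thu, Sep 14: Sun, Oct 14: Tue, Nov 14: Fri, Dec 14: Sun.
Wednesday occurs in May — 1 month.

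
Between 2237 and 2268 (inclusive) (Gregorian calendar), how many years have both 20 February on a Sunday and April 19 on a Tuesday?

Check each year's weekday for 20 February and April 19:
  2237: Mon/Wed  2238: Tue/Thu  2239: Wed/Fri  2240: Thu/Sun  2241: Sat/Mon  2242: Sun/Tue ✓  2243: Mon/Wed  2244: Tue/Fri  2245: Thu/Sat  2246: Fri/Sun  2247: Sat/Mon  2248: Sun/Wed  2249: Tue/Thu  2250: Wed/Fri  …(4 more)…  2255: Tue/Thu  2256: Wed/Sat  2257: Fri/Sun  2258: Sat/Mon  2259: Sun/Tue ✓  2260: Mon/Thu  2261: Wed/Fri  2262: Thu/Sat  2263: Fri/Sun  2264: Sat/Tue  2265: Mon/Wed  2266: Tue/Thu  2267: Wed/Fri  2268: Thu/Sun
Both conditions hold in: 2242, 2253, 2259 — 3.

3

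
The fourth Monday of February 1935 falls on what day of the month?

February 1, 1935 is a Friday, so the first Monday is the 4th.
The fourth Monday is 4 + 21 = 25.

25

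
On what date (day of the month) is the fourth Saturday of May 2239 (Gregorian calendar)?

25

May 1, 2239 is a Wednesday, so the first Saturday is the 4th.
The fourth Saturday is 4 + 21 = 25.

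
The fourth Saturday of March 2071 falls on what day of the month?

28

March 1, 2071 is a Sunday, so the first Saturday is the 7th.
The fourth Saturday is 7 + 21 = 28.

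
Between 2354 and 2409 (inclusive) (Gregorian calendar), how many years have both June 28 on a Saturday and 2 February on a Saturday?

Check each year's weekday for June 28 and 2 February:
  2354: Mon/Tue  2355: Tue/Wed  2356: Thu/Thu  2357: Fri/Sat  2358: Sat/Sun  2359: Sun/Mon  2360: Tue/Tue  2361: Wed/Thu  2362: Thu/Fri  2363: Fri/Sat  2364: Sun/Sun  2365: Mon/Tue  2366: Tue/Wed  2367: Wed/Thu  …(28 more)…  2396: Fri/Fri  2397: Sat/Sun  2398: Sun/Mon  2399: Mon/Tue  2400: Wed/Wed  2401: Thu/Fri  2402: Fri/Sat  2403: Sat/Sun  2404: Mon/Mon  2405: Tue/Wed  2406: Wed/Thu  2407: Thu/Fri  2408: Sat/Sat ✓  2409: Sun/Mon
Both conditions hold in: 2380, 2408 — 2.

2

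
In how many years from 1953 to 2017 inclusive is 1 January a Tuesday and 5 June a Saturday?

Check each year's weekday for 1 January and 5 June:
  1953: Thu/Fri  1954: Fri/Sat  1955: Sat/Sun  1956: Sun/Tue  1957: Tue/Wed  1958: Wed/Thu  1959: Thu/Fri  1960: Fri/Sun  1961: Sun/Mon  1962: Mon/Tue  1963: Tue/Wed  1964: Wed/Fri  1965: Fri/Sat  1966: Sat/Sun  …(37 more)…  2004: Thu/Sat  2005: Sat/Sun  2006: Sun/Mon  2007: Mon/Tue  2008: Tue/Thu  2009: Thu/Fri  2010: Fri/Sat  2011: Sat/Sun  2012: Sun/Tue  2013: Tue/Wed  2014: Wed/Thu  2015: Thu/Fri  2016: Fri/Sun  2017: Sun/Mon
Both conditions hold in: no year — 0.

0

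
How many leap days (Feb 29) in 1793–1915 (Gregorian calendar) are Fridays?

Leap years in 1793–1915: 28 of them.
Feb 29 weekday advances by 5 (mod 7) from one leap year to the next four years later (or differs when a century non-leap intervenes).
Leap-day weekdays: 1796:Mon 1804:Wed 1808:Mon 1812:Sat 1816:Thu 1820:Tue 1824:Sun 1828:Fri✓ 1832:Wed 1836:Mon 1840:Sat 1844:Thu 1848:Tue 1852:Sun 1856:Fri✓ 1860:Wed 1864:Mon 1868:Sat 1872:Thu 1876:Tue 1880:Sun 1884:Fri✓ 1888:Wed 1892:Mon 1896:Sat 1904:Mon 1908:Sat 1912:Thu
Friday: 1828, 1856, 1884 → 3.

3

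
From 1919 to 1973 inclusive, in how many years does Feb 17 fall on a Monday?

8

Track Feb 17's weekday year by year (advancing +1, or +2 across a Feb 29):
  1919: Mon ✓  1920: Tue (+1)  1921: Thu (+2)  1922: Fri (+1)  1923: Sat (+1)
  1924: Sun (+1)  1925: Tue (+2)  1926: Wed (+1)  1927: Thu (+1)  1928: Fri (+1)
  1929: Sun (+2)  1930: Mon (+1) ✓  1931: Tue (+1)  1932: Wed (+1)  … (27 more years) …
  1960: Wed (+1)  1961: Fri (+2)  1962: Sat (+1)  1963: Sun (+1)  1964: Mon (+1) ✓
  1965: Wed (+2)  1966: Thu (+1)  1967: Fri (+1)  1968: Sat (+1)  1969: Mon (+2) ✓
  1970: Tue (+1)  1971: Wed (+1)  1972: Thu (+1)  1973: Sat (+2)
Monday years: 1919, 1930, 1936, 1941, 1947, 1958, 1964, 1969 — 8 in total.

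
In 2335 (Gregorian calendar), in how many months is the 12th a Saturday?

Check the 12th of each month of 2335: Jan 12: Sat, Feb 12: Tue, Mar 12: Tue, Apr 12: Fri, May 12: Sun, Jun 12: Wed, Jul 12: Fri, Aug 12: Mon, Sep 12: Thu, Oct 12: Sat, Nov 12: Tue, Dec 12: Thu.
Saturday occurs in January, October — 2 months.

2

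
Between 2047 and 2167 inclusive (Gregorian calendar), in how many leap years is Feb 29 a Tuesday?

4

Leap years in 2047–2167: 29 of them.
Feb 29 weekday advances by 5 (mod 7) from one leap year to the next four years later (or differs when a century non-leap intervenes).
Leap-day weekdays: 2048:Sat 2052:Thu 2056:Tue✓ 2060:Sun 2064:Fri 2068:Wed 2072:Mon 2076:Sat 2080:Thu 2084:Tue✓ 2088:Sun 2092:Fri 2096:Wed …(3 more)… 2116:Sat 2120:Thu 2124:Tue✓ 2128:Sun 2132:Fri 2136:Wed 2140:Mon 2144:Sat 2148:Thu 2152:Tue✓ 2156:Sun 2160:Fri 2164:Wed
Tuesday: 2056, 2084, 2124, 2152 → 4.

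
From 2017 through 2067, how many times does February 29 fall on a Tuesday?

Leap years in 2017–2067: 12 of them.
Feb 29 weekday advances by 5 (mod 7) from one leap year to the next four years later (or differs when a century non-leap intervenes).
Leap-day weekdays: 2020:Sat 2024:Thu 2028:Tue✓ 2032:Sun 2036:Fri 2040:Wed 2044:Mon 2048:Sat 2052:Thu 2056:Tue✓ 2060:Sun 2064:Fri
Tuesday: 2028, 2056 → 2.

2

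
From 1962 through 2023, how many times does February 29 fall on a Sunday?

2

Leap years in 1962–2023: 15 of them.
Feb 29 weekday advances by 5 (mod 7) from one leap year to the next four years later (or differs when a century non-leap intervenes).
Leap-day weekdays: 1964:Sat 1968:Thu 1972:Tue 1976:Sun✓ 1980:Fri 1984:Wed 1988:Mon 1992:Sat 1996:Thu 2000:Tue 2004:Sun✓ 2008:Fri 2012:Wed 2016:Mon 2020:Sat
Sunday: 1976, 2004 → 2.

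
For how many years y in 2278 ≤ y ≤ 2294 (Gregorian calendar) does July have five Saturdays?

7

July has 31 days; it has five Saturdays when Saturday falls among the first (month-length − 28) days — i.e. when July 1 is one of Saturday/Friday/Thursday.
July 1 by year: 2278:Mon 2279:Tue 2280:Thu✓ 2281:Fri✓ 2282:Sat✓ 2283:Sun 2284:Tue 2285:Wed 2286:Thu✓ 2287:Fri✓ 2288:Sun 2289:Mon 2290:Tue 2291:Wed 2292:Fri✓ 2293:Sat✓ 2294:Sun
Years with five Saturdays: 2280, 2281, 2282, 2286, 2287, 2292, 2293 → 7.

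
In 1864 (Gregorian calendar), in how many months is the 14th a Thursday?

3

Check the 14th of each month of 1864: Jan 14: Thu, Feb 14: Sun, Mar 14: Mon, Apr 14: Thu, May 14: Sat, Jun 14: Tue, Jul 14: Thu, Aug 14: Sun, Sep 14: Wed, Oct 14: Fri, Nov 14: Mon, Dec 14: Wed.
Thursday occurs in January, April, July — 3 months.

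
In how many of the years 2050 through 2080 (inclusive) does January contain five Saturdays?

January has 31 days; it has five Saturdays when Saturday falls among the first (month-length − 28) days — i.e. when January 1 is one of Saturday/Friday/Thursday.
January 1 by year: 2050:Sat✓ 2051:Sun 2052:Mon 2053:Wed 2054:Thu✓ 2055:Fri✓ 2056:Sat✓ 2057:Mon 2058:Tue 2059:Wed 2060:Thu✓ 2061:Sat✓ 2062:Sun 2063:Mon 2064:Tue 2065:Thu✓ 2066:Fri✓ 2067:Sat✓ 2068:Sun 2069:Tue 2070:Wed 2071:Thu✓ 2072:Fri✓ 2073:Sun 2074:Mon 2075:Tue 2076:Wed 2077:Fri✓ 2078:Sat✓ 2079:Sun 2080:Mon
Years with five Saturdays: 2050, 2054, 2055, 2056, 2060, 2061, 2065, 2066, 2067, 2071, 2072, 2077, 2078 → 13.

13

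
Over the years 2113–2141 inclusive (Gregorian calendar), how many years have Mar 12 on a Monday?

4

Track Mar 12's weekday year by year (advancing +1, or +2 across a Feb 29):
  2113: Sun  2114: Mon (+1) ✓  2115: Tue (+1)  2116: Thu (+2)  2117: Fri (+1)
  2118: Sat (+1)  2119: Sun (+1)  2120: Tue (+2)  2121: Wed (+1)  2122: Thu (+1)
  2123: Fri (+1)  2124: Sun (+2)  2125: Mon (+1) ✓  2126: Tue (+1)  2127: Wed (+1)
  2128: Fri (+2)  2129: Sat (+1)  2130: Sun (+1)  2131: Mon (+1) ✓  2132: Wed (+2)
  2133: Thu (+1)  2134: Fri (+1)  2135: Sat (+1)  2136: Mon (+2) ✓  2137: Tue (+1)
  2138: Wed (+1)  2139: Thu (+1)  2140: Sat (+2)  2141: Sun (+1)
Monday years: 2114, 2125, 2131, 2136 — 4 in total.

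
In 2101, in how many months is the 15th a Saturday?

2

Check the 15th of each month of 2101: Jan 15: Sat, Feb 15: Tue, Mar 15: Tue, Apr 15: Fri, May 15: Sun, Jun 15: Wed, Jul 15: Fri, Aug 15: Mon, Sep 15: Thu, Oct 15: Sat, Nov 15: Tue, Dec 15: Thu.
Saturday occurs in January, October — 2 months.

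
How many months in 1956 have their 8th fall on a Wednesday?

2

Check the 8th of each month of 1956: Jan 8: Sun, Feb 8: Wed, Mar 8: Thu, Apr 8: Sun, May 8: Tue, Jun 8: Fri, Jul 8: Sun, Aug 8: Wed, Sep 8: Sat, Oct 8: Mon, Nov 8: Thu, Dec 8: Sat.
Wednesday occurs in February, August — 2 months.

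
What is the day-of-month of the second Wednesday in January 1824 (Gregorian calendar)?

14

January 1, 1824 is a Thursday, so the first Wednesday is the 7th.
The second Wednesday is 7 + 7 = 14.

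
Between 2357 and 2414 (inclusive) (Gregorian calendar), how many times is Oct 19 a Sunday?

Track Oct 19's weekday year by year (advancing +1, or +2 across a Feb 29):
  2357: Sat  2358: Sun (+1) ✓  2359: Mon (+1)  2360: Wed (+2)  2361: Thu (+1)
  2362: Fri (+1)  2363: Sat (+1)  2364: Mon (+2)  2365: Tue (+1)  2366: Wed (+1)
  2367: Thu (+1)  2368: Sat (+2)  2369: Sun (+1) ✓  2370: Mon (+1)  … (30 more years) …
  2401: Fri (+1)  2402: Sat (+1)  2403: Sun (+1) ✓  2404: Tue (+2)  2405: Wed (+1)
  2406: Thu (+1)  2407: Fri (+1)  2408: Sun (+2) ✓  2409: Mon (+1)  2410: Tue (+1)
  2411: Wed (+1)  2412: Fri (+2)  2413: Sat (+1)  2414: Sun (+1) ✓
Sunday years: 2358, 2369, 2375, 2380, 2386, 2397, 2403, 2408, 2414 — 9 in total.

9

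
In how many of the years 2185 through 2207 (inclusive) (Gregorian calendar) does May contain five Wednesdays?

9

May has 31 days; it has five Wednesdays when Wednesday falls among the first (month-length − 28) days — i.e. when May 1 is one of Wednesday/Tuesday/Monday.
May 1 by year: 2185:Sun 2186:Mon✓ 2187:Tue✓ 2188:Thu 2189:Fri 2190:Sat 2191:Sun 2192:Tue✓ 2193:Wed✓ 2194:Thu 2195:Fri 2196:Sun 2197:Mon✓ 2198:Tue✓ 2199:Wed✓ 2200:Thu 2201:Fri 2202:Sat 2203:Sun 2204:Tue✓ 2205:Wed✓ 2206:Thu 2207:Fri
Years with five Wednesdays: 2186, 2187, 2192, 2193, 2197, 2198, 2199, 2204, 2205 → 9.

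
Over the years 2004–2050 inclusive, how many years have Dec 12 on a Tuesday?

Track Dec 12's weekday year by year (advancing +1, or +2 across a Feb 29):
  2004: Sun  2005: Mon (+1)  2006: Tue (+1) ✓  2007: Wed (+1)  2008: Fri (+2)
  2009: Sat (+1)  2010: Sun (+1)  2011: Mon (+1)  2012: Wed (+2)  2013: Thu (+1)
  2014: Fri (+1)  2015: Sat (+1)  2016: Mon (+2)  2017: Tue (+1) ✓  … (19 more years) …
  2037: Sat (+1)  2038: Sun (+1)  2039: Mon (+1)  2040: Wed (+2)  2041: Thu (+1)
  2042: Fri (+1)  2043: Sat (+1)  2044: Mon (+2)  2045: Tue (+1) ✓  2046: Wed (+1)
  2047: Thu (+1)  2048: Sat (+2)  2049: Sun (+1)  2050: Mon (+1)
Tuesday years: 2006, 2017, 2023, 2028, 2034, 2045 — 6 in total.

6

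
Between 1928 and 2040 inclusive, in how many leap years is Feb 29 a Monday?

Leap years in 1928–2040: 29 of them.
Feb 29 weekday advances by 5 (mod 7) from one leap year to the next four years later (or differs when a century non-leap intervenes).
Leap-day weekdays: 1928:Wed 1932:Mon✓ 1936:Sat 1940:Thu 1944:Tue 1948:Sun 1952:Fri 1956:Wed 1960:Mon✓ 1964:Sat 1968:Thu 1972:Tue 1976:Sun …(3 more)… 1992:Sat 1996:Thu 2000:Tue 2004:Sun 2008:Fri 2012:Wed 2016:Mon✓ 2020:Sat 2024:Thu 2028:Tue 2032:Sun 2036:Fri 2040:Wed
Monday: 1932, 1960, 1988, 2016 → 4.

4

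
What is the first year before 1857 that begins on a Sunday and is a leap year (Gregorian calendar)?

1832

Jan 1 advances by 2 weekdays after a leap year and by 1 after a common year.
1857: Jan 1 is Thursday.
1856: Tuesday (leap)
1855: Monday
1854: Sunday
1853: Saturday
1852: Thursday (leap)
1851: Wednesday
1850: Tuesday
1849: Monday
1848: Saturday (leap)
1847: Friday
1846: Thursday
1845: Wednesday
1844: Monday (leap)
1843: Sunday
1842: Saturday
1841: Friday
1840: Wednesday (leap)
1839: Tuesday
1838: Monday
1837: Sunday
1836: Friday (leap)
1835: Thursday
1834: Wednesday
1833: Tuesday
1832: Sunday (leap)
1832 begins on a Sunday and is a leap year.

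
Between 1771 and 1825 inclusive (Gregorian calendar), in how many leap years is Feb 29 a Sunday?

2

Leap years in 1771–1825: 13 of them.
Feb 29 weekday advances by 5 (mod 7) from one leap year to the next four years later (or differs when a century non-leap intervenes).
Leap-day weekdays: 1772:Sat 1776:Thu 1780:Tue 1784:Sun✓ 1788:Fri 1792:Wed 1796:Mon 1804:Wed 1808:Mon 1812:Sat 1816:Thu 1820:Tue 1824:Sun✓
Sunday: 1784, 1824 → 2.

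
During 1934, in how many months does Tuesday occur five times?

A month of length L has five Tuesdays iff its first Tuesday is on day ≤ L−28 (so day 1–3 in a 31-day month, 1–2 in a 30-day month, day 1 in a leap February).
Checking each month of 1934: Jan starts Mon (31d) ✓; Feb starts Thu (28d); Mar starts Thu (31d); Apr starts Sun (30d); May starts Tue (31d) ✓; Jun starts Fri (30d); Jul starts Sun (31d) ✓; Aug starts Wed (31d); Sep starts Sat (30d); Oct starts Mon (31d) ✓; Nov starts Thu (30d); Dec starts Sat (31d).
Five-Tuesday months: January, May, July, October → 4.

4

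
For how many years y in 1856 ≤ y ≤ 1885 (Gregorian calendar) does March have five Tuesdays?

March has 31 days; it has five Tuesdays when Tuesday falls among the first (month-length − 28) days — i.e. when March 1 is one of Tuesday/Monday/Sunday.
March 1 by year: 1856:Sat 1857:Sun✓ 1858:Mon✓ 1859:Tue✓ 1860:Thu 1861:Fri 1862:Sat 1863:Sun✓ 1864:Tue✓ 1865:Wed 1866:Thu 1867:Fri 1868:Sun✓ 1869:Mon✓ 1870:Tue✓ 1871:Wed 1872:Fri 1873:Sat 1874:Sun✓ 1875:Mon✓ 1876:Wed 1877:Thu 1878:Fri 1879:Sat 1880:Mon✓ 1881:Tue✓ 1882:Wed 1883:Thu 1884:Sat 1885:Sun✓
Years with five Tuesdays: 1857, 1858, 1859, 1863, 1864, 1868, 1869, 1870, 1874, 1875, 1880, 1881, 1885 → 13.

13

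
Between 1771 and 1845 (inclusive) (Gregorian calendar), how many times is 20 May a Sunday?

Track 20 May's weekday year by year (advancing +1, or +2 across a Feb 29):
  1771: Mon  1772: Wed (+2)  1773: Thu (+1)  1774: Fri (+1)  1775: Sat (+1)
  1776: Mon (+2)  1777: Tue (+1)  1778: Wed (+1)  1779: Thu (+1)  1780: Sat (+2)
  1781: Sun (+1) ✓  1782: Mon (+1)  1783: Tue (+1)  1784: Thu (+2)  … (47 more years) …
  1832: Sun (+2) ✓  1833: Mon (+1)  1834: Tue (+1)  1835: Wed (+1)  1836: Fri (+2)
  1837: Sat (+1)  1838: Sun (+1) ✓  1839: Mon (+1)  1840: Wed (+2)  1841: Thu (+1)
  1842: Fri (+1)  1843: Sat (+1)  1844: Mon (+2)  1845: Tue (+1)
Sunday years: 1781, 1787, 1792, 1798, 1804, 1810, 1821, 1827, 1832, 1838 — 10 in total.

10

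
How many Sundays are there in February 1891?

February 1891 has 28 days and begins on Sunday.
The first Sunday is February 1.
Sundays fall on 1, 8, 15, 22 — that's 4.

4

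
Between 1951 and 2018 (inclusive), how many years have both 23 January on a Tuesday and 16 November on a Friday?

8

Check each year's weekday for 23 January and 16 November:
  1951: Tue/Fri ✓  1952: Wed/Sun  1953: Fri/Mon  1954: Sat/Tue  1955: Sun/Wed  1956: Mon/Fri  1957: Wed/Sat  1958: Thu/Sun  1959: Fri/Mon  1960: Sat/Wed  1961: Mon/Thu  1962: Tue/Fri ✓  1963: Wed/Sat  1964: Thu/Mon  …(40 more)…  2005: Sun/Wed  2006: Mon/Thu  2007: Tue/Fri ✓  2008: Wed/Sun  2009: Fri/Mon  2010: Sat/Tue  2011: Sun/Wed  2012: Mon/Fri  2013: Wed/Sat  2014: Thu/Sun  2015: Fri/Mon  2016: Sat/Wed  2017: Mon/Thu  2018: Tue/Fri ✓
Both conditions hold in: 1951, 1962, 1973, 1979, 1990, 2001, 2007, 2018 — 8.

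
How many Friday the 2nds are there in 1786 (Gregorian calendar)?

1

Check the 2nd of each month of 1786: Jan 2: Mon, Feb 2: Thu, Mar 2: Thu, Apr 2: Sun, May 2: Tue, Jun 2: Fri, Jul 2: Sun, Aug 2: Wed, Sep 2: Sat, Oct 2: Mon, Nov 2: Thu, Dec 2: Sat.
Friday occurs in June — 1 month.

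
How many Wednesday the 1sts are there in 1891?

Check the 1st of each month of 1891: Jan 1: Thu, Feb 1: Sun, Mar 1: Sun, Apr 1: Wed, May 1: Fri, Jun 1: Mon, Jul 1: Wed, Aug 1: Sat, Sep 1: Tue, Oct 1: Thu, Nov 1: Sun, Dec 1: Tue.
Wednesday occurs in April, July — 2 months.

2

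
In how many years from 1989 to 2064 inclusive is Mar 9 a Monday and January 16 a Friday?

Check each year's weekday for Mar 9 and January 16:
  1989: Thu/Mon  1990: Fri/Tue  1991: Sat/Wed  1992: Mon/Thu  1993: Tue/Sat  1994: Wed/Sun  1995: Thu/Mon  1996: Sat/Tue  1997: Sun/Thu  1998: Mon/Fri ✓  1999: Tue/Sat  2000: Thu/Sun  2001: Fri/Tue  2002: Sat/Wed  …(48 more)…  2051: Thu/Mon  2052: Sat/Tue  2053: Sun/Thu  2054: Mon/Fri ✓  2055: Tue/Sat  2056: Thu/Sun  2057: Fri/Tue  2058: Sat/Wed  2059: Sun/Thu  2060: Tue/Fri  2061: Wed/Sun  2062: Thu/Mon  2063: Fri/Tue  2064: Sun/Wed
Both conditions hold in: 1998, 2009, 2015, 2026, 2037, 2043, 2054 — 7.

7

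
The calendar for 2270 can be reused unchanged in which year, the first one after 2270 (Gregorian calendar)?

2281

Two years share a calendar iff Jan 1 falls on the same weekday and both are leap or both are common. 2270: Jan 1 is Saturday, common year.
2271: Jan 1 Sunday, common
2272: Jan 1 Monday, leap
2273: Jan 1 Wednesday, common
2274: Jan 1 Thursday, common
2275: Jan 1 Friday, common
2276: Jan 1 Saturday, leap
2277: Jan 1 Monday, common
2278: Jan 1 Tuesday, common
2279: Jan 1 Wednesday, common
2280: Jan 1 Thursday, leap
2281: Jan 1 Saturday, common
2281 matches on both conditions.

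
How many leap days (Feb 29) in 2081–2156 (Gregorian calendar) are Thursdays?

Leap years in 2081–2156: 18 of them.
Feb 29 weekday advances by 5 (mod 7) from one leap year to the next four years later (or differs when a century non-leap intervenes).
Leap-day weekdays: 2084:Tue 2088:Sun 2092:Fri 2096:Wed 2104:Fri 2108:Wed 2112:Mon 2116:Sat 2120:Thu✓ 2124:Tue 2128:Sun 2132:Fri 2136:Wed 2140:Mon 2144:Sat 2148:Thu✓ 2152:Tue 2156:Sun
Thursday: 2120, 2148 → 2.

2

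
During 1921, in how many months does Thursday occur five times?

4

A month of length L has five Thursdays iff its first Thursday is on day ≤ L−28 (so day 1–3 in a 31-day month, 1–2 in a 30-day month, day 1 in a leap February).
Checking each month of 1921: Jan starts Sat (31d); Feb starts Tue (28d); Mar starts Tue (31d) ✓; Apr starts Fri (30d); May starts Sun (31d); Jun starts Wed (30d) ✓; Jul starts Fri (31d); Aug starts Mon (31d); Sep starts Thu (30d) ✓; Oct starts Sat (31d); Nov starts Tue (30d); Dec starts Thu (31d) ✓.
Five-Thursday months: March, June, September, December → 4.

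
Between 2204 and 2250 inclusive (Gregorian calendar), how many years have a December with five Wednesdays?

December has 31 days; it has five Wednesdays when Wednesday falls among the first (month-length − 28) days — i.e. when December 1 is one of Wednesday/Tuesday/Monday.
December 1 by year: 2204:Sat 2205:Sun 2206:Mon✓ 2207:Tue✓ 2208:Thu 2209:Fri 2210:Sat 2211:Sun 2212:Tue✓ 2213:Wed✓ 2214:Thu 2215:Fri 2216:Sun 2217:Mon✓ 2218:Tue✓ …(17 more)… 2236:Thu 2237:Fri 2238:Sat 2239:Sun 2240:Tue✓ 2241:Wed✓ 2242:Thu 2243:Fri 2244:Sun 2245:Mon✓ 2246:Tue✓ 2247:Wed✓ 2248:Fri 2249:Sat 2250:Sun
Years with five Wednesdays: 2206, 2207, 2212, 2213, 2217, 2218, 2219, 2223, 2224, 2228, 2229, 2230, 2234, 2235, 2240, 2241, 2245, 2246, 2247 → 19.

19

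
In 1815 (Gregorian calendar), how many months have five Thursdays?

4

A month of length L has five Thursdays iff its first Thursday is on day ≤ L−28 (so day 1–3 in a 31-day month, 1–2 in a 30-day month, day 1 in a leap February).
Checking each month of 1815: Jan starts Sun (31d); Feb starts Wed (28d); Mar starts Wed (31d) ✓; Apr starts Sat (30d); May starts Mon (31d); Jun starts Thu (30d) ✓; Jul starts Sat (31d); Aug starts Tue (31d) ✓; Sep starts Fri (30d); Oct starts Sun (31d); Nov starts Wed (30d) ✓; Dec starts Fri (31d).
Five-Thursday months: March, June, August, November → 4.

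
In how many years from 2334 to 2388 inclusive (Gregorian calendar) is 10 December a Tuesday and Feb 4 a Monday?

Check each year's weekday for 10 December and Feb 4:
  2334: Mon/Sun  2335: Tue/Mon ✓  2336: Thu/Tue  2337: Fri/Thu  2338: Sat/Fri  2339: Sun/Sat  2340: Tue/Sun  2341: Wed/Tue  2342: Thu/Wed  2343: Fri/Thu  2344: Sun/Fri  2345: Mon/Sun  2346: Tue/Mon ✓  2347: Wed/Tue  …(27 more)…  2375: Wed/Tue  2376: Fri/Wed  2377: Sat/Fri  2378: Sun/Sat  2379: Mon/Sun  2380: Wed/Mon  2381: Thu/Wed  2382: Fri/Thu  2383: Sat/Fri  2384: Mon/Sat  2385: Tue/Mon ✓  2386: Wed/Tue  2387: Thu/Wed  2388: Sat/Thu
Both conditions hold in: 2335, 2346, 2357, 2363, 2374, 2385 — 6.

6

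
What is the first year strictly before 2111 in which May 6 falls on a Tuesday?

From one year to the next, a fixed date's weekday advances by 1, or by 2 when a Feb 29 lies between the two dates.
2111: May 6 is Wednesday.
2110: Tuesday (−1)
May 6 falls on a Tuesday in 2110.

2110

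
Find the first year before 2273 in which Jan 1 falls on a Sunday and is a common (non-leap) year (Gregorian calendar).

2271

Jan 1 advances by 2 weekdays after a leap year and by 1 after a common year.
2273: Jan 1 is Wednesday.
2272: Monday (leap)
2271: Sunday
2271 begins on a Sunday and is a common year.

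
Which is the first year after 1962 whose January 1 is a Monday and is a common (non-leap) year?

1973

Jan 1 advances by 2 weekdays after a leap year and by 1 after a common year.
1962: Jan 1 is Monday.
1963: Tuesday
1964: Wednesday (leap)
1965: Friday
1966: Saturday
1967: Sunday
1968: Monday (leap)
1969: Wednesday
1970: Thursday
1971: Friday
1972: Saturday (leap)
1973: Monday
1973 begins on a Monday and is a common year.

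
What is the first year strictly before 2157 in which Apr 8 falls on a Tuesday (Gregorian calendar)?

2155

From one year to the next, a fixed date's weekday advances by 1, or by 2 when a Feb 29 lies between the two dates.
2157: April 8 is Friday.
2156: Thursday (−1)
2155: Tuesday (−2)
Apr 8 falls on a Tuesday in 2155.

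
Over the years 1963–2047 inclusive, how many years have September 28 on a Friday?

12

Track September 28's weekday year by year (advancing +1, or +2 across a Feb 29):
  1963: Sat  1964: Mon (+2)  1965: Tue (+1)  1966: Wed (+1)  1967: Thu (+1)
  1968: Sat (+2)  1969: Sun (+1)  1970: Mon (+1)  1971: Tue (+1)  1972: Thu (+2)
  1973: Fri (+1) ✓  1974: Sat (+1)  1975: Sun (+1)  1976: Tue (+2)  … (57 more years) …
  2034: Thu (+1)  2035: Fri (+1) ✓  2036: Sun (+2)  2037: Mon (+1)  2038: Tue (+1)
  2039: Wed (+1)  2040: Fri (+2) ✓  2041: Sat (+1)  2042: Sun (+1)  2043: Mon (+1)
  2044: Wed (+2)  2045: Thu (+1)  2046: Fri (+1) ✓  2047: Sat (+1)
Friday years: 1973, 1979, 1984, 1990, 2001, 2007, 2012, 2018, 2029, 2035, 2040, 2046 — 12 in total.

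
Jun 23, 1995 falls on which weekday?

Friday

January 1, 1995 is a Sunday.
June 23 is day 174 of the year, i.e. 173 days after Jan 1.
173 mod 7 = 5, so advance 5 weekdays from Sunday: Friday.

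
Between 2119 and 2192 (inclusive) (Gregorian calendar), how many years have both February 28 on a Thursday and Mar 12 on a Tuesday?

Check each year's weekday for February 28 and Mar 12:
  2119: Tue/Sun  2120: Wed/Tue  2121: Fri/Wed  2122: Sat/Thu  2123: Sun/Fri  2124: Mon/Sun  2125: Wed/Mon  2126: Thu/Tue ✓  2127: Fri/Wed  2128: Sat/Fri  2129: Mon/Sat  2130: Tue/Sun  2131: Wed/Mon  2132: Thu/Wed  …(46 more)…  2179: Sun/Fri  2180: Mon/Sun  2181: Wed/Mon  2182: Thu/Tue ✓  2183: Fri/Wed  2184: Sat/Fri  2185: Mon/Sat  2186: Tue/Sun  2187: Wed/Mon  2188: Thu/Wed  2189: Sat/Thu  2190: Sun/Fri  2191: Mon/Sat  2192: Tue/Mon
Both conditions hold in: 2126, 2137, 2143, 2154, 2165, 2171, 2182 — 7.

7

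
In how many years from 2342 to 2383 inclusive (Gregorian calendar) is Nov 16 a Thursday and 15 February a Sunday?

Check each year's weekday for Nov 16 and 15 February:
  2342: Mon/Sun  2343: Tue/Mon  2344: Thu/Tue  2345: Fri/Thu  2346: Sat/Fri  2347: Sun/Sat  2348: Tue/Sun  2349: Wed/Tue  2350: Thu/Wed  2351: Fri/Thu  2352: Sun/Fri  2353: Mon/Sun  2354: Tue/Mon  2355: Wed/Tue  …(14 more)…  2370: Mon/Sun  2371: Tue/Mon  2372: Thu/Tue  2373: Fri/Thu  2374: Sat/Fri  2375: Sun/Sat  2376: Tue/Sun  2377: Wed/Tue  2378: Thu/Wed  2379: Fri/Thu  2380: Sun/Fri  2381: Mon/Sun  2382: Tue/Mon  2383: Wed/Tue
Both conditions hold in: no year — 0.

0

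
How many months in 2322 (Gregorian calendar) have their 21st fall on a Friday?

2

Check the 21st of each month of 2322: Jan 21: Sat, Feb 21: Tue, Mar 21: Tue, Apr 21: Fri, May 21: Sun, Jun 21: Wed, Jul 21: Fri, Aug 21: Mon, Sep 21: Thu, Oct 21: Sat, Nov 21: Tue, Dec 21: Thu.
Friday occurs in April, July — 2 months.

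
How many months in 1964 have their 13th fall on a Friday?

Check the 13th of each month of 1964: Jan 13: Mon, Feb 13: Thu, Mar 13: Fri, Apr 13: Mon, May 13: Wed, Jun 13: Sat, Jul 13: Mon, Aug 13: Thu, Sep 13: Sun, Oct 13: Tue, Nov 13: Fri, Dec 13: Sun.
Friday occurs in March, November — 2 months.

2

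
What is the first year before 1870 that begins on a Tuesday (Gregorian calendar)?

Jan 1 advances by 2 weekdays after a leap year and by 1 after a common year.
1870: Jan 1 is Saturday.
1869: Friday
1868: Wednesday (leap)
1867: Tuesday
1867 begins on a Tuesday

1867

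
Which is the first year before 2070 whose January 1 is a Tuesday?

Jan 1 advances by 2 weekdays after a leap year and by 1 after a common year.
2070: Jan 1 is Wednesday.
2069: Tuesday
2069 begins on a Tuesday

2069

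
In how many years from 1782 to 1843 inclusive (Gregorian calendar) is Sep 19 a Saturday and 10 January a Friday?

2

Check each year's weekday for Sep 19 and 10 January:
  1782: Thu/Thu  1783: Fri/Fri  1784: Sun/Sat  1785: Mon/Mon  1786: Tue/Tue  1787: Wed/Wed  1788: Fri/Thu  1789: Sat/Sat  1790: Sun/Sun  1791: Mon/Mon  1792: Wed/Tue  1793: Thu/Thu  1794: Fri/Fri  1795: Sat/Sat  …(34 more)…  1830: Sun/Sun  1831: Mon/Mon  1832: Wed/Tue  1833: Thu/Thu  1834: Fri/Fri  1835: Sat/Sat  1836: Mon/Sun  1837: Tue/Tue  1838: Wed/Wed  1839: Thu/Thu  1840: Sat/Fri ✓  1841: Sun/Sun  1842: Mon/Mon  1843: Tue/Tue
Both conditions hold in: 1812, 1840 — 2.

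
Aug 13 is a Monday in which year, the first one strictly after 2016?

From one year to the next, a fixed date's weekday advances by 1, or by 2 when a Feb 29 lies between the two dates.
2016: August 13 is Saturday.
2017: Sunday (+1)
2018: Monday (+1)
Aug 13 falls on a Monday in 2018.

2018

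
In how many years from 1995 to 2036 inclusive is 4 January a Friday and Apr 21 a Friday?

Check each year's weekday for 4 January and Apr 21:
  1995: Wed/Fri  1996: Thu/Sun  1997: Sat/Mon  1998: Sun/Tue  1999: Mon/Wed  2000: Tue/Fri  2001: Thu/Sat  2002: Fri/Sun  2003: Sat/Mon  2004: Sun/Wed  2005: Tue/Thu  2006: Wed/Fri  2007: Thu/Sat  2008: Fri/Mon  …(14 more)…  2023: Wed/Fri  2024: Thu/Sun  2025: Sat/Mon  2026: Sun/Tue  2027: Mon/Wed  2028: Tue/Fri  2029: Thu/Sat  2030: Fri/Sun  2031: Sat/Mon  2032: Sun/Wed  2033: Tue/Thu  2034: Wed/Fri  2035: Thu/Sat  2036: Fri/Mon
Both conditions hold in: no year — 0.

0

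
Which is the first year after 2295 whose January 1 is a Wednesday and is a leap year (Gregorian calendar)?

2296

Jan 1 advances by 2 weekdays after a leap year and by 1 after a common year.
2295: Jan 1 is Tuesday.
2296: Wednesday (leap)
2296 begins on a Wednesday and is a leap year.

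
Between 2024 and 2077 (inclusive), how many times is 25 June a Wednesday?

8

Track 25 June's weekday year by year (advancing +1, or +2 across a Feb 29):
  2024: Tue  2025: Wed (+1) ✓  2026: Thu (+1)  2027: Fri (+1)  2028: Sun (+2)
  2029: Mon (+1)  2030: Tue (+1)  2031: Wed (+1) ✓  2032: Fri (+2)  2033: Sat (+1)
  2034: Sun (+1)  2035: Mon (+1)  2036: Wed (+2) ✓  2037: Thu (+1)  … (26 more years) …
  2064: Wed (+2) ✓  2065: Thu (+1)  2066: Fri (+1)  2067: Sat (+1)  2068: Mon (+2)
  2069: Tue (+1)  2070: Wed (+1) ✓  2071: Thu (+1)  2072: Sat (+2)  2073: Sun (+1)
  2074: Mon (+1)  2075: Tue (+1)  2076: Thu (+2)  2077: Fri (+1)
Wednesday years: 2025, 2031, 2036, 2042, 2053, 2059, 2064, 2070 — 8 in total.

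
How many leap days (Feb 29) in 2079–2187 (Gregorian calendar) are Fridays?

4

Leap years in 2079–2187: 26 of them.
Feb 29 weekday advances by 5 (mod 7) from one leap year to the next four years later (or differs when a century non-leap intervenes).
Leap-day weekdays: 2080:Thu 2084:Tue 2088:Sun 2092:Fri✓ 2096:Wed 2104:Fri✓ 2108:Wed 2112:Mon 2116:Sat 2120:Thu 2124:Tue 2128:Sun 2132:Fri✓ 2136:Wed 2140:Mon 2144:Sat 2148:Thu 2152:Tue 2156:Sun 2160:Fri✓ 2164:Wed 2168:Mon 2172:Sat 2176:Thu 2180:Tue 2184:Sun
Friday: 2092, 2104, 2132, 2160 → 4.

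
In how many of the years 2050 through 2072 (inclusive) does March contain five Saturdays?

March has 31 days; it has five Saturdays when Saturday falls among the first (month-length − 28) days — i.e. when March 1 is one of Saturday/Friday/Thursday.
March 1 by year: 2050:Tue 2051:Wed 2052:Fri✓ 2053:Sat✓ 2054:Sun 2055:Mon 2056:Wed 2057:Thu✓ 2058:Fri✓ 2059:Sat✓ 2060:Mon 2061:Tue 2062:Wed 2063:Thu✓ 2064:Sat✓ 2065:Sun 2066:Mon 2067:Tue 2068:Thu✓ 2069:Fri✓ 2070:Sat✓ 2071:Sun 2072:Tue
Years with five Saturdays: 2052, 2053, 2057, 2058, 2059, 2063, 2064, 2068, 2069, 2070 → 10.

10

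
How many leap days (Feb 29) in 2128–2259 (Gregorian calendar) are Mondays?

5

Leap years in 2128–2259: 32 of them.
Feb 29 weekday advances by 5 (mod 7) from one leap year to the next four years later (or differs when a century non-leap intervenes).
Leap-day weekdays: 2128:Sun 2132:Fri 2136:Wed 2140:Mon✓ 2144:Sat 2148:Thu 2152:Tue 2156:Sun 2160:Fri 2164:Wed 2168:Mon✓ 2172:Sat 2176:Thu …(6 more)… 2208:Mon✓ 2212:Sat 2216:Thu 2220:Tue 2224:Sun 2228:Fri 2232:Wed 2236:Mon✓ 2240:Sat 2244:Thu 2248:Tue 2252:Sun 2256:Fri
Monday: 2140, 2168, 2196, 2208, 2236 → 5.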